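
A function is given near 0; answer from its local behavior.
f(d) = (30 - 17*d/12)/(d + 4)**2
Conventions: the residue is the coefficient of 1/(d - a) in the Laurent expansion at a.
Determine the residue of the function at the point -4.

The residue is -17/12.

At the order-2 pole -4 set g(d) = (d - (-4))^2*f(d) = 30 - 17*d/12.
Order-2 pole: residue = g'(a); g'(-4) = -17/12, so the residue is -17/12.


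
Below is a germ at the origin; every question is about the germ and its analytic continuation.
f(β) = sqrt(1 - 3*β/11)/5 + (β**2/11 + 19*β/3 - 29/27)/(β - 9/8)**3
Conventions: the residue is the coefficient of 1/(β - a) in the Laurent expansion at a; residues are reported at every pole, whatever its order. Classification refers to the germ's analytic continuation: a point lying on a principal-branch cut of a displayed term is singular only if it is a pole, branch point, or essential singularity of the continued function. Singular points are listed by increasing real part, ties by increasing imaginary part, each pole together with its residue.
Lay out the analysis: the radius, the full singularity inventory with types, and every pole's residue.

Denominator factor (β - 9/8)^3: pole of order 3 at 9/8, modulus 9/8.
Branch term (1/5)*sqrt(1 - β/(11/3)): its argument vanishes at β = 11/3, a square-root branch point, modulus 11/3.
The radius of convergence is the smallest modulus among the singular points: 9/8.
The branch term is analytic at 9/8 and contributes nothing to the residue; only the rational part matters.
At the order-3 pole 9/8 set g(β) = (β - (9/8))^3*(rational part) = β**2/11 + 19*β/3 - 29/27.
Order-3 pole: residue = g''(a)/2; g''(9/8) = 2/11, so the residue is 1/11.
List the singular points by increasing real part (a conjugate pair: the negative imaginary part first).

Radius of convergence at 0: 9/8.
At 9/8: a pole of order 3; residue 1/11.
At 11/3: an algebraic (square-root) branch point.


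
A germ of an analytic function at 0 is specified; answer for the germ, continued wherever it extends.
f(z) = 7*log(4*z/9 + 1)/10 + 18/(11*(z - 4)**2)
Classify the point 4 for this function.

The denominator factor z - 4 vanishes at 4 and appears to the power 2; the numerator there equals 18/11, nonzero, and no other factor vanishes.
The branch terms are analytic at this point.
Hence a pole whose order is the multiplicity, 2.

The point is a pole of order 2.


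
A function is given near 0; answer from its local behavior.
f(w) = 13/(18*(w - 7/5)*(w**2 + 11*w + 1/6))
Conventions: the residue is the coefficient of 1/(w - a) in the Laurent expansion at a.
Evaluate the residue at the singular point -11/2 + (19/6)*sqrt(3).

The residue is -325/15774 - (1495/99902)*sqrt(3).

The factor w**2 + 11*w + 1/6 splits as (w - a)(w - a') with a = -11/2 + (19/6)*sqrt(3), a' = -11/2 - (19/6)*sqrt(3). At the order-1 pole a set g(w) = (w - a)*f(w) = [13/(18*(w - 7/5))] / (w - a').
Simple pole: residue = g(a) at a = -11/2 + (19/6)*sqrt(3), which is -325/15774 - (1495/99902)*sqrt(3).


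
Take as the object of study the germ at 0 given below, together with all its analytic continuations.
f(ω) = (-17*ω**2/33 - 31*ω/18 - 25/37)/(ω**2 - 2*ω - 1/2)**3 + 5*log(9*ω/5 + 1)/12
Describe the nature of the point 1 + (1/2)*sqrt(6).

The denominator factor ω**2 - 2*ω - 1/2 vanishes at 1 + (1/2)*sqrt(6) and appears to the power 3; the numerator there equals -13501/3663 - (545/396)*sqrt(6), nonzero, and no other factor vanishes.
The branch terms are analytic at this point.
Hence a pole whose order is the multiplicity, 3.

The point is a pole of order 3.


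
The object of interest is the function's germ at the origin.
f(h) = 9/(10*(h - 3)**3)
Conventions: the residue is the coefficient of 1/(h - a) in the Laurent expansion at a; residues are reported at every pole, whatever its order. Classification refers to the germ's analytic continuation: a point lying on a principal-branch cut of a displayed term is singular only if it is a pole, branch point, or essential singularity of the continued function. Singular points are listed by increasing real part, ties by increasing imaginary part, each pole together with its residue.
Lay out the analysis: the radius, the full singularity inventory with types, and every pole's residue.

Denominator factor (h - 3)^3: pole of order 3 at 3, modulus 3.
The radius of convergence is the smallest modulus among the singular points: 3.
At the order-3 pole 3 set g(h) = (h - (3))^3*f(h) = 9/10.
Order-3 pole: residue = g''(a)/2; g''(3) = 0, so the residue is 0.

Radius of convergence at 0: 3.
At 3: a pole of order 3; residue 0.


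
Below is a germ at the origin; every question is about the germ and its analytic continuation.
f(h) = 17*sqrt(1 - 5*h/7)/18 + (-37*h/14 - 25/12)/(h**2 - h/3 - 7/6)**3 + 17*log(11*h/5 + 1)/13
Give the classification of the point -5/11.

The term (17/13)*log(1 - h/(-5/11)) has argument 1 - -5/11/(-5/11) = 0 at -5/11: a logarithmic (infinitely-sheeted) branch point; the remaining terms are analytic or single-valued there.

The point is a logarithmic branch point.


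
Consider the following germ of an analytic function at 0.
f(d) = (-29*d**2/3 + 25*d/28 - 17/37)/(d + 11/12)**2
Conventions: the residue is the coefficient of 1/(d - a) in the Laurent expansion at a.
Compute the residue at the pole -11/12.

The residue is 4691/252.

At the order-2 pole -11/12 set g(d) = (d - (-11/12))^2*f(d) = -29*d**2/3 + 25*d/28 - 17/37.
Order-2 pole: residue = g'(a); g'(-11/12) = 4691/252, so the residue is 4691/252.


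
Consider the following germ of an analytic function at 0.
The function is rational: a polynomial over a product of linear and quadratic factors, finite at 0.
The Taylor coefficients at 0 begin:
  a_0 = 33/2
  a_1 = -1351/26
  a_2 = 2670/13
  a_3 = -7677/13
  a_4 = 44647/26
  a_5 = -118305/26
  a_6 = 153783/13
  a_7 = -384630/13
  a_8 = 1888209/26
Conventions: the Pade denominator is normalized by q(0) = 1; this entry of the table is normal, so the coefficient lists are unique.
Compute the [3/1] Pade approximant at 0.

Taylor coefficients needed (read off): a_0 = 33/2, a_1 = -1351/26, a_2 = 2670/13, a_3 = -7677/13, a_4 = 44647/26.
Write the denominator as Q(α) = 1 + q1*α. Requiring Q*f - P = O(α^5) with deg P <= 3 kills the coefficients of α^4..α^4 in Q*f:
  α^4: a_4 + q1*a_3 = 0, i.e. 44647/26 + (-7677/13)*q1 = 0.
Solving this linear system: q1 = 44647/15354.
The numerator is Q*f truncated at degree 3: P0 = a_0 = 33/2; P1 = a_1 + q1*a_0 = -529897/133068; P2 = a_2 + q1*a_1 = 21672263/399204; P3 = a_3 + q1*a_2 = 222472/33267.

The Pade approximant has numerator coefficients [33/2, -529897/133068, 21672263/399204, 222472/33267]; denominator coefficients [1, 44647/15354].


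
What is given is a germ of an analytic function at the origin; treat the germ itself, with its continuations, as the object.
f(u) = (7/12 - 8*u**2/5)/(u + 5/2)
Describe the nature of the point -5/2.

The denominator factor u + 5/2 vanishes at -5/2 and appears to the power 1; the numerator there equals -113/12, nonzero, and no other factor vanishes.
Hence a pole whose order is the multiplicity, 1.

The point is a pole of order 1.


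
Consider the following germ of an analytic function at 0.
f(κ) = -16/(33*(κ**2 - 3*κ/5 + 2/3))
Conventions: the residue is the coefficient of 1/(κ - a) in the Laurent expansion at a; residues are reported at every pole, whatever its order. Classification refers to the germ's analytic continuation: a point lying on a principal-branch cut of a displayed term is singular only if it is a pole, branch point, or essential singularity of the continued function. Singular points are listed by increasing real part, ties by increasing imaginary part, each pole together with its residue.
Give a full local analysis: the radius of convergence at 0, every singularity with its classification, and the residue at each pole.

Radius of convergence at 0: (1/3)*sqrt(6).
At (3/10) - ((1/30)*sqrt(519))*i: a pole of order 1; residue -((80/5709)*sqrt(519))*i.
At (3/10) + ((1/30)*sqrt(519))*i: a pole of order 1; residue ((80/5709)*sqrt(519))*i.

Denominator factor (κ**2 - 3*κ/5 + 2/3): discriminant -173/75, complex-conjugate roots (3/10) + ((1/30)*sqrt(519))*i and (3/10) - ((1/30)*sqrt(519))*i; poles of order 1, moduli (1/3)*sqrt(6) and (1/3)*sqrt(6).
The radius of convergence is the smallest modulus among the singular points: (1/3)*sqrt(6).
The factor κ**2 - 3*κ/5 + 2/3 splits as (κ - a)(κ - a') with a = (3/10) - ((1/30)*sqrt(519))*i, a' = (3/10) + ((1/30)*sqrt(519))*i. At the order-1 pole a set g(κ) = (κ - a)*f(κ) = [-16/33] / (κ - a').
Simple pole: residue = g(a) at a = (3/10) - ((1/30)*sqrt(519))*i, which is -((80/5709)*sqrt(519))*i.
The factor κ**2 - 3*κ/5 + 2/3 splits as (κ - a)(κ - a') with a = (3/10) + ((1/30)*sqrt(519))*i, a' = (3/10) - ((1/30)*sqrt(519))*i. At the order-1 pole a set g(κ) = (κ - a)*f(κ) = [-16/33] / (κ - a').
Simple pole: residue = g(a) at a = (3/10) + ((1/30)*sqrt(519))*i, which is ((80/5709)*sqrt(519))*i.
List the singular points by increasing real part (a conjugate pair: the negative imaginary part first).


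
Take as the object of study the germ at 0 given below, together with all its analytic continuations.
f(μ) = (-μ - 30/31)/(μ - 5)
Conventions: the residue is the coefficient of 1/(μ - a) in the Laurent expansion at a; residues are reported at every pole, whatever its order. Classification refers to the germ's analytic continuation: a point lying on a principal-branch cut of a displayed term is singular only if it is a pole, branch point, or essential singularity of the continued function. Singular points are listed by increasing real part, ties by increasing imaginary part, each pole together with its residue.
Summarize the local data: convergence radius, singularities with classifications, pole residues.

Radius of convergence at 0: 5.
At 5: a pole of order 1; residue -185/31.

Denominator factor (μ - 5): pole of order 1 at 5, modulus 5.
The radius of convergence is the smallest modulus among the singular points: 5.
At the order-1 pole 5 set g(μ) = (μ - (5))*f(μ) = -μ - 30/31.
Simple pole: residue = g(a) at a = 5, which is -185/31.


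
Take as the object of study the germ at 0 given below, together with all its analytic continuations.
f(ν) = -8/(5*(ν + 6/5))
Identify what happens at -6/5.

The denominator factor ν + 6/5 vanishes at -6/5 and appears to the power 1; the numerator there equals -8/5, nonzero, and no other factor vanishes.
Hence a pole whose order is the multiplicity, 1.

The point is a pole of order 1.


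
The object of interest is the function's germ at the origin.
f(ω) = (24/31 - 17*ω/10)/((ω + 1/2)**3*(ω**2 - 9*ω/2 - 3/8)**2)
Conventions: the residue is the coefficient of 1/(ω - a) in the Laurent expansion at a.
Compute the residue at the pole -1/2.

The residue is 63967488/12945755.

At the order-3 pole -1/2 set g(ω) = (ω - (-1/2))^3*f(ω) = (24/31 - 17*ω/10)/(ω**2 - 9*ω/2 - 3/8)**2.
Order-3 pole: residue = g''(a)/2; g''(-1/2) = 127934976/12945755, so the residue is 63967488/12945755.


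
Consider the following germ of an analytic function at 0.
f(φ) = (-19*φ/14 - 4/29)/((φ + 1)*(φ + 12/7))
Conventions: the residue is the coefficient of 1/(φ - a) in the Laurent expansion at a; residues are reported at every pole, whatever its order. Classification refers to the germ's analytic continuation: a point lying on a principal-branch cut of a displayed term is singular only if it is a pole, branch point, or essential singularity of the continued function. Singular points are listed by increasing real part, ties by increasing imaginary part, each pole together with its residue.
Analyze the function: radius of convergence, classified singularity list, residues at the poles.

Denominator factor (φ + 12/7): pole of order 1 at -12/7, modulus 12/7.
Denominator factor (φ + 1): pole of order 1 at -1, modulus 1.
The radius of convergence is the smallest modulus among the singular points: 1.
At the order-1 pole -12/7 set g(φ) = (φ - (-12/7))*f(φ) = (-19*φ/14 - 4/29)/(φ + 1).
Simple pole: residue = g(a) at a = -12/7, which is -622/203.
At the order-1 pole -1 set g(φ) = (φ - (-1))*f(φ) = (-19*φ/14 - 4/29)/(φ + 12/7).
Simple pole: residue = g(a) at a = -1, which is 99/58.
List the singular points by increasing real part (a conjugate pair: the negative imaginary part first).

Radius of convergence at 0: 1.
At -12/7: a pole of order 1; residue -622/203.
At -1: a pole of order 1; residue 99/58.


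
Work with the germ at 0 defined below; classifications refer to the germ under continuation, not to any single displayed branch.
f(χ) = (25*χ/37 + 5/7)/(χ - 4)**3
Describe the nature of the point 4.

The point is a pole of order 3.

The denominator factor χ - 4 vanishes at 4 and appears to the power 3; the numerator there equals 885/259, nonzero, and no other factor vanishes.
Hence a pole whose order is the multiplicity, 3.


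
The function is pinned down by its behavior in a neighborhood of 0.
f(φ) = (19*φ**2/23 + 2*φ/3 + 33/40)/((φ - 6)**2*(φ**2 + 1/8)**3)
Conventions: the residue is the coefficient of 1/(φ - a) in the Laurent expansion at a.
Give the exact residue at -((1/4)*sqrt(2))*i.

The residue is (26484224/104636361615) + ((466794100512/802212105715)*sqrt(2))*i.

The factor φ**2 + 1/8 splits as (φ - a)(φ - a') with a = -((1/4)*sqrt(2))*i, a' = ((1/4)*sqrt(2))*i. At the order-3 pole a set g(φ) = (φ - a)^3*f(φ) = [(19*φ**2/23 + 2*φ/3 + 33/40)/(φ - 6)**2] / (φ - a')^3.
Order-3 pole: residue = g''(a)/2; g''(-((1/4)*sqrt(2))*i) = (52968448/104636361615) + ((933588201024/802212105715)*sqrt(2))*i, so the residue is (26484224/104636361615) + ((466794100512/802212105715)*sqrt(2))*i.


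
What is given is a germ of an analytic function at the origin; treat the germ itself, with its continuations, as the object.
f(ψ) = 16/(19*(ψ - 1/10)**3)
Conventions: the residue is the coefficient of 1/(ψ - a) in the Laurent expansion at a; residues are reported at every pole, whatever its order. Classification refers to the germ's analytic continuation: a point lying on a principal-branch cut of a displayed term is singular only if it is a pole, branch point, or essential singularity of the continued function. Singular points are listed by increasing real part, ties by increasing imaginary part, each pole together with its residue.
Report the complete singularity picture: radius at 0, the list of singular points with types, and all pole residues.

Denominator factor (ψ - 1/10)^3: pole of order 3 at 1/10, modulus 1/10.
The radius of convergence is the smallest modulus among the singular points: 1/10.
At the order-3 pole 1/10 set g(ψ) = (ψ - (1/10))^3*f(ψ) = 16/19.
Order-3 pole: residue = g''(a)/2; g''(1/10) = 0, so the residue is 0.

Radius of convergence at 0: 1/10.
At 1/10: a pole of order 3; residue 0.


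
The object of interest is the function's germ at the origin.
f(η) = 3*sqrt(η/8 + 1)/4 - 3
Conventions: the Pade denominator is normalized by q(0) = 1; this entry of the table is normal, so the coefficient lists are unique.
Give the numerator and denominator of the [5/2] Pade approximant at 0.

Taylor coefficients needed (expand at 0): a_0 = -9/4, a_1 = 3/64, a_2 = -3/2048, a_3 = 3/32768, a_4 = -15/2097152, a_5 = 21/33554432, a_6 = -63/1073741824, a_7 = 99/17179869184.
Write the denominator as Q(η) = 1 + q1*η + q2*η^2. Requiring Q*f - P = O(η^8) with deg P <= 5 kills the coefficients of η^6..η^7 in Q*f:
  η^6: a_6 + q1*a_5 + q2*a_4 = 0, i.e. -63/1073741824 + (21/33554432)*q1 + (-15/2097152)*q2 = 0.
  η^7: a_7 + q1*a_6 + q2*a_5 = 0, i.e. 99/17179869184 + (-63/1073741824)*q1 + (21/33554432)*q2 = 0.
Solving this linear system: q1 = 9/56, q2 = 3/512.
The numerator is Q*f truncated at degree 5: P0 = a_0 = -9/4; P1 = a_1 + q1*a_0 = -141/448; P2 = a_2 + q1*a_1 + q2*a_0 = -51/7168; P3 = a_3 + q1*a_2 + q2*a_1 = 15/114688; P4 = a_4 + q1*a_3 + q2*a_2 = -15/14680064; P5 = a_5 + q1*a_4 + q2*a_3 = 3/234881024.

The Pade approximant has numerator coefficients [-9/4, -141/448, -51/7168, 15/114688, -15/14680064, 3/234881024]; denominator coefficients [1, 9/56, 3/512].


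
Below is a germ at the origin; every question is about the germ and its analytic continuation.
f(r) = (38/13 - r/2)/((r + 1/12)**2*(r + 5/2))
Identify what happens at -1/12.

The point is a pole of order 2.

The denominator factor r + 1/12 vanishes at -1/12 and appears to the power 2; the numerator there equals 925/312, nonzero, and no other factor vanishes.
Hence a pole whose order is the multiplicity, 2.


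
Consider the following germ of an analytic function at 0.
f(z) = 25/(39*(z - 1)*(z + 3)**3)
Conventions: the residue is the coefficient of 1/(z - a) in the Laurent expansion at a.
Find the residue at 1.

At the order-1 pole 1 set g(z) = (z - (1))*f(z) = 25/(39*(z + 3)**3).
Simple pole: residue = g(a) at a = 1, which is 25/2496.

The residue is 25/2496.


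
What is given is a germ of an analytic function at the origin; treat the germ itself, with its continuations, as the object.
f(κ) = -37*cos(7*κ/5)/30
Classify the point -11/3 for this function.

The point is a regular point.

There is no denominator, hence no pole anywhere.
The factor cos(7*κ/5) is entire.
So the germ continues analytically to -11/3.


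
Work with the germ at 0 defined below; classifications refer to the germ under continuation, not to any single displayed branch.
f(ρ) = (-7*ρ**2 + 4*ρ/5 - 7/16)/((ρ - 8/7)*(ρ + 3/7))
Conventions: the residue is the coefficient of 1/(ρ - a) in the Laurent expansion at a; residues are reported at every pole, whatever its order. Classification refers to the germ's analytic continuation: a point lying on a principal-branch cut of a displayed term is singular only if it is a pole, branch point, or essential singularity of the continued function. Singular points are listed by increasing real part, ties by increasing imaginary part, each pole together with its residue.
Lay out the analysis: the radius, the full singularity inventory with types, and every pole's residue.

Denominator factor (ρ + 3/7): pole of order 1 at -3/7, modulus 3/7.
Denominator factor (ρ - 8/7): pole of order 1 at 8/7, modulus 8/7.
The radius of convergence is the smallest modulus among the singular points: 3/7.
At the order-1 pole -3/7 set g(ρ) = (ρ - (-3/7))*f(ρ) = (-7*ρ**2 + 4*ρ/5 - 7/16)/(ρ - 8/7).
Simple pole: residue = g(a) at a = -3/7, which is 1157/880.
At the order-1 pole 8/7 set g(ρ) = (ρ - (8/7))*f(ρ) = (-7*ρ**2 + 4*ρ/5 - 7/16)/(ρ + 3/7).
Simple pole: residue = g(a) at a = 8/7, which is -4853/880.
List the singular points by increasing real part (a conjugate pair: the negative imaginary part first).

Radius of convergence at 0: 3/7.
At -3/7: a pole of order 1; residue 1157/880.
At 8/7: a pole of order 1; residue -4853/880.


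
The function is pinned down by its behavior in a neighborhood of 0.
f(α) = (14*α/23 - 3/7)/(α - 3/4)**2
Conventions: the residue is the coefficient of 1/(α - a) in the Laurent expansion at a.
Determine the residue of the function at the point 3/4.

At the order-2 pole 3/4 set g(α) = (α - (3/4))^2*f(α) = 14*α/23 - 3/7.
Order-2 pole: residue = g'(a); g'(3/4) = 14/23, so the residue is 14/23.

The residue is 14/23.


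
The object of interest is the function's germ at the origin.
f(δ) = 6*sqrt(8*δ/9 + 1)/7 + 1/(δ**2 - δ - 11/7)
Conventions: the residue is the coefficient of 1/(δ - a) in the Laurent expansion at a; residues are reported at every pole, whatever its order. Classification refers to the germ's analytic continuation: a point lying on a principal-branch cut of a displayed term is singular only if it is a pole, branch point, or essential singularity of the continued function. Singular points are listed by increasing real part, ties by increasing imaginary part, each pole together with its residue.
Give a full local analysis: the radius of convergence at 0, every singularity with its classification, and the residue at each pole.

Denominator factor (δ**2 - δ - 11/7): discriminant 51/7, real irrational roots 1/2 + (1/14)*sqrt(357) and 1/2 - (1/14)*sqrt(357); poles of order 1, moduli 1/2 + (1/14)*sqrt(357) and -1/2 + (1/14)*sqrt(357).
Branch term (6/7)*sqrt(1 - δ/(-9/8)): its argument vanishes at δ = -9/8, a square-root branch point, modulus 9/8.
The radius of convergence is the smallest modulus among the singular points: -1/2 + (1/14)*sqrt(357).
The branch term is analytic at 1/2 - (1/14)*sqrt(357) and contributes nothing to the residue; only the rational part matters.
The factor δ**2 - δ - 11/7 splits as (δ - a)(δ - a') with a = 1/2 - (1/14)*sqrt(357), a' = 1/2 + (1/14)*sqrt(357). At the order-1 pole a set g(δ) = (δ - a)*(rational part) = [1] / (δ - a').
Simple pole: residue = g(a) at a = 1/2 - (1/14)*sqrt(357), which is -(1/51)*sqrt(357).
The branch term is analytic at 1/2 + (1/14)*sqrt(357) and contributes nothing to the residue; only the rational part matters.
The factor δ**2 - δ - 11/7 splits as (δ - a)(δ - a') with a = 1/2 + (1/14)*sqrt(357), a' = 1/2 - (1/14)*sqrt(357). At the order-1 pole a set g(δ) = (δ - a)*(rational part) = [1] / (δ - a').
Simple pole: residue = g(a) at a = 1/2 + (1/14)*sqrt(357), which is (1/51)*sqrt(357).
List the singular points by increasing real part (a conjugate pair: the negative imaginary part first).

Radius of convergence at 0: -1/2 + (1/14)*sqrt(357).
At -9/8: an algebraic (square-root) branch point.
At 1/2 - (1/14)*sqrt(357): a pole of order 1; residue -(1/51)*sqrt(357).
At 1/2 + (1/14)*sqrt(357): a pole of order 1; residue (1/51)*sqrt(357).


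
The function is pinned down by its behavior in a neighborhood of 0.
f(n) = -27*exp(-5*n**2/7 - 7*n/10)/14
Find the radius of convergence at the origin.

The radius of convergence is infinite.

The factor exp(-5*n**2/7 - 7*n/10) is entire and contributes no finite singular point.
The polynomial part has no poles.
No finite singular points: the Taylor series at 0 converges everywhere.


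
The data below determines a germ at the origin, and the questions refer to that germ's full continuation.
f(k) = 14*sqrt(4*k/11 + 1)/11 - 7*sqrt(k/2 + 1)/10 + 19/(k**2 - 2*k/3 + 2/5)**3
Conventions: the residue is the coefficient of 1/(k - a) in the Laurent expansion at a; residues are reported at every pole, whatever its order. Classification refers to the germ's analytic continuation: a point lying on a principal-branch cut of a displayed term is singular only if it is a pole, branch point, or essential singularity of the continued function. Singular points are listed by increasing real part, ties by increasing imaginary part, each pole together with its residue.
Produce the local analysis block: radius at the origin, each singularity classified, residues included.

Denominator factor (k**2 - 2*k/3 + 2/5)^3: discriminant -52/45, complex-conjugate roots (1/3) + ((1/15)*sqrt(65))*i and (1/3) - ((1/15)*sqrt(65))*i; poles of order 3, moduli (1/5)*sqrt(10) and (1/5)*sqrt(10).
Branch term (14/11)*sqrt(1 - k/(-11/4)): its argument vanishes at k = -11/4, a square-root branch point, modulus 11/4.
Branch term (-7/10)*sqrt(1 - k/(-2)): its argument vanishes at k = -2, a square-root branch point, modulus 2.
The radius of convergence is the smallest modulus among the singular points: (1/5)*sqrt(10).
The branch terms are analytic at (1/3) - ((1/15)*sqrt(65))*i and contribute nothing to the residue; only the rational part matters.
The factor k**2 - 2*k/3 + 2/5 splits as (k - a)(k - a') with a = (1/3) - ((1/15)*sqrt(65))*i, a' = (1/3) + ((1/15)*sqrt(65))*i. At the order-3 pole a set g(k) = (k - a)^3*(rational part) = [19] / (k - a')^3.
Order-3 pole: residue = g''(a)/2; g''((1/3) - ((1/15)*sqrt(65))*i) = ((346275/17576)*sqrt(65))*i, so the residue is ((346275/35152)*sqrt(65))*i.
The branch terms are analytic at (1/3) + ((1/15)*sqrt(65))*i and contribute nothing to the residue; only the rational part matters.
The factor k**2 - 2*k/3 + 2/5 splits as (k - a)(k - a') with a = (1/3) + ((1/15)*sqrt(65))*i, a' = (1/3) - ((1/15)*sqrt(65))*i. At the order-3 pole a set g(k) = (k - a)^3*(rational part) = [19] / (k - a')^3.
Order-3 pole: residue = g''(a)/2; g''((1/3) + ((1/15)*sqrt(65))*i) = -((346275/17576)*sqrt(65))*i, so the residue is -((346275/35152)*sqrt(65))*i.
List the singular points by increasing real part (a conjugate pair: the negative imaginary part first).

Radius of convergence at 0: (1/5)*sqrt(10).
At -11/4: an algebraic (square-root) branch point.
At -2: an algebraic (square-root) branch point.
At (1/3) - ((1/15)*sqrt(65))*i: a pole of order 3; residue ((346275/35152)*sqrt(65))*i.
At (1/3) + ((1/15)*sqrt(65))*i: a pole of order 3; residue -((346275/35152)*sqrt(65))*i.


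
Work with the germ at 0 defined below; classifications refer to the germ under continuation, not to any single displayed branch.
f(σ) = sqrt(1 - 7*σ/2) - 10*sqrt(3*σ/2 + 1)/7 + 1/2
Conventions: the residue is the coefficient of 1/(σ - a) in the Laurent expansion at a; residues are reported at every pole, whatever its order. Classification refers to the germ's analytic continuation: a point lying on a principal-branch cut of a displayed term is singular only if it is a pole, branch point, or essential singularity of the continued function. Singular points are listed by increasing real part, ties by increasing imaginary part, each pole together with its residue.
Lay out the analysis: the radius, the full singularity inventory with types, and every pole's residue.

Radius of convergence at 0: 2/7.
At -2/3: an algebraic (square-root) branch point.
At 2/7: an algebraic (square-root) branch point.

Branch term (1)*sqrt(1 - σ/(2/7)): its argument vanishes at σ = 2/7, a square-root branch point, modulus 2/7.
Branch term (-10/7)*sqrt(1 - σ/(-2/3)): its argument vanishes at σ = -2/3, a square-root branch point, modulus 2/3.
The radius of convergence is the smallest modulus among the singular points: 2/7.
List the singular points by increasing real part (a conjugate pair: the negative imaginary part first).


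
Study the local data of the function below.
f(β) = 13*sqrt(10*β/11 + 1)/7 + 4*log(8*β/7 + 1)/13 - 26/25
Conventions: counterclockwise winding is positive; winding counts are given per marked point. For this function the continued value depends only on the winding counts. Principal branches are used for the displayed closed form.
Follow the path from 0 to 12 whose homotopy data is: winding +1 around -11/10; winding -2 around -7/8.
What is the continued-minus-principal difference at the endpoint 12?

Continued minus principal equals (-(26/77)*sqrt(1441)) - ((16/13)*pi)*i.

The rational part is single-valued and drops out of the difference; each branch term changes only by its own monodromy.
(13/7)*sqrt(1 - β/(-11/10)): winding +1 is odd, the square root flips sign, contributing -2*(13/7)*sqrt(1 - (12)/(-11/10)) = -2*(13/7)*sqrt(131/11) = -(26/77)*sqrt(1441).
(4/13)*log(1 - β/(-7/8)): each positive loop around -7/8 adds 2*pi*i to the log, so winding -2 contributes (4/13)*(-2)*2*pi*i = -(16/13)*pi*i.
Summing the contributions at β = 12 gives (-(26/77)*sqrt(1441)) - ((16/13)*pi)*i.


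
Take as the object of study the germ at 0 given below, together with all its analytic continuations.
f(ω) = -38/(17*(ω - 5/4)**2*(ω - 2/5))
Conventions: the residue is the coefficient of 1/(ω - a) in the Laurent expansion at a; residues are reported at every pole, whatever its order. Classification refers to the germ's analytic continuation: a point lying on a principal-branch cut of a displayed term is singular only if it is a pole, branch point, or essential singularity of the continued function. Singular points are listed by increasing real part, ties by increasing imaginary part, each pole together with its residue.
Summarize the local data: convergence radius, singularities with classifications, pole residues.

Denominator factor (ω - 5/4)^2: pole of order 2 at 5/4, modulus 5/4.
Denominator factor (ω - 2/5): pole of order 1 at 2/5, modulus 2/5.
The radius of convergence is the smallest modulus among the singular points: 2/5.
At the order-1 pole 2/5 set g(ω) = (ω - (2/5))*f(ω) = -38/(17*(ω - 5/4)**2).
Simple pole: residue = g(a) at a = 2/5, which is -15200/4913.
At the order-2 pole 5/4 set g(ω) = (ω - (5/4))^2*f(ω) = -38/(17*(ω - 2/5)).
Order-2 pole: residue = g'(a); g'(5/4) = 15200/4913, so the residue is 15200/4913.
List the singular points by increasing real part (a conjugate pair: the negative imaginary part first).

Radius of convergence at 0: 2/5.
At 2/5: a pole of order 1; residue -15200/4913.
At 5/4: a pole of order 2; residue 15200/4913.


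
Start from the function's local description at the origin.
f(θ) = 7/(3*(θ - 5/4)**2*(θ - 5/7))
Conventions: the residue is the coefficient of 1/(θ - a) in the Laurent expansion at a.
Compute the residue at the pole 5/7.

The residue is 5488/675.

At the order-1 pole 5/7 set g(θ) = (θ - (5/7))*f(θ) = 7/(3*(θ - 5/4)**2).
Simple pole: residue = g(a) at a = 5/7, which is 5488/675.


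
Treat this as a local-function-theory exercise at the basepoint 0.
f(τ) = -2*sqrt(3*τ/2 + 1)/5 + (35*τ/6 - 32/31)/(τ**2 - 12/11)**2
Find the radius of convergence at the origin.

The radius of convergence is 2/3.

Denominator factor (τ**2 - 12/11)^2: discriminant 48/11, real irrational roots (2/11)*sqrt(33) and -(2/11)*sqrt(33); poles of order 2, moduli (2/11)*sqrt(33) and (2/11)*sqrt(33).
Branch term (-2/5)*sqrt(1 - τ/(-2/3)): its argument vanishes at τ = -2/3, a square-root branch point, modulus 2/3.
The radius of convergence is the smallest modulus among the singular points: 2/3.


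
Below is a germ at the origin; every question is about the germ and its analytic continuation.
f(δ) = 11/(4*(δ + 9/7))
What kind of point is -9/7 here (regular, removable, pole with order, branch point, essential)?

The denominator factor δ + 9/7 vanishes at -9/7 and appears to the power 1; the numerator there equals 11/4, nonzero, and no other factor vanishes.
Hence a pole whose order is the multiplicity, 1.

The point is a pole of order 1.


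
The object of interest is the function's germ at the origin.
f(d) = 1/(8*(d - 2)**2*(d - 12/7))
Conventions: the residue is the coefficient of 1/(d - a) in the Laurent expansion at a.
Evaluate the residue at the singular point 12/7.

At the order-1 pole 12/7 set g(d) = (d - (12/7))*f(d) = 1/(8*(d - 2)**2).
Simple pole: residue = g(a) at a = 12/7, which is 49/32.

The residue is 49/32.


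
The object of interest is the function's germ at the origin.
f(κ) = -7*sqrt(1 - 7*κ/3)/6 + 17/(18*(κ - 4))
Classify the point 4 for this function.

The point is a pole of order 1.

The denominator factor κ - 4 vanishes at 4 and appears to the power 1; the numerator there equals 17/18, nonzero, and no other factor vanishes.
The branch terms are analytic at this point.
Hence a pole whose order is the multiplicity, 1.


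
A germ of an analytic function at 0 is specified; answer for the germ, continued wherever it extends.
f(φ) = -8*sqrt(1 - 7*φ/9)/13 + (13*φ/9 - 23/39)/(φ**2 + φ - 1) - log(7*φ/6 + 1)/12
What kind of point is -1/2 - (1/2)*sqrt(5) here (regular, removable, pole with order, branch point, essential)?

The denominator factor φ**2 + φ - 1 vanishes at -1/2 - (1/2)*sqrt(5) and appears to the power 1; the numerator there equals -307/234 - (13/18)*sqrt(5), nonzero, and no other factor vanishes.
The branch terms are analytic at this point.
Hence a pole whose order is the multiplicity, 1.

The point is a pole of order 1.


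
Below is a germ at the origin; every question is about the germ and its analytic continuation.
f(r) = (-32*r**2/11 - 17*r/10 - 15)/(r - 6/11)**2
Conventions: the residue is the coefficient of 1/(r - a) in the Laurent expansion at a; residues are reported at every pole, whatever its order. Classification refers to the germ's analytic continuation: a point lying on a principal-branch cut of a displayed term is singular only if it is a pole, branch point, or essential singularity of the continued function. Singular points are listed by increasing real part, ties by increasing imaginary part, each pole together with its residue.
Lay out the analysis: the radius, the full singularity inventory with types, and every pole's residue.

Radius of convergence at 0: 6/11.
At 6/11: a pole of order 2; residue -5897/1210.

Denominator factor (r - 6/11)^2: pole of order 2 at 6/11, modulus 6/11.
The radius of convergence is the smallest modulus among the singular points: 6/11.
At the order-2 pole 6/11 set g(r) = (r - (6/11))^2*f(r) = -32*r**2/11 - 17*r/10 - 15.
Order-2 pole: residue = g'(a); g'(6/11) = -5897/1210, so the residue is -5897/1210.


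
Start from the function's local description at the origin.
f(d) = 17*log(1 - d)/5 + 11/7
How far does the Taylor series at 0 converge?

The radius of convergence is 1.

Branch term (17/5)*log(1 - d/(1)): its argument vanishes at d = 1, a logarithmic branch point, modulus 1.
The radius of convergence is the smallest modulus among the singular points: 1.


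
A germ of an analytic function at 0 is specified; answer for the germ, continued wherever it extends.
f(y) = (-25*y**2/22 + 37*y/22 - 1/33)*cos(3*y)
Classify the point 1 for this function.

There is no denominator, hence no pole anywhere.
The factor cos(3*y) is entire.
So the germ continues analytically to 1.

The point is a regular point.


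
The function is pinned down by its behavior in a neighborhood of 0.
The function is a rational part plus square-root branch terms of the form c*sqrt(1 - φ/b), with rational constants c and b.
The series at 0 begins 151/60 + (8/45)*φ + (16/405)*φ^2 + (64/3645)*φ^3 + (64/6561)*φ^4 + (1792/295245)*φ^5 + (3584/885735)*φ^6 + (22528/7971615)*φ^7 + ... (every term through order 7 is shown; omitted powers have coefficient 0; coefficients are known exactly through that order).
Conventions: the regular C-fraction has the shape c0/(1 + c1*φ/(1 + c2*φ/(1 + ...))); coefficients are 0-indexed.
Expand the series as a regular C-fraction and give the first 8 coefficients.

The regular C-fraction coefficients are [151/60, -32/453, -206/1359, -302/927, -110/927, -206/495, -14/495, -110/63].

Taylor coefficients (read off): a_0 = 151/60, a_1 = 8/45, a_2 = 16/405, a_3 = 64/3645, a_4 = 64/6561, a_5 = 1792/295245, a_6 = 3584/885735, a_7 = 22528/7971615.
c0 = a_0 = 151/60. Peel one level at a time: if S = 1 + c*φ/S' with S'(0) = 1, then c is the φ-coefficient of S and S' = c*φ/(S - 1).
S_1 = c0/f = 1 + (-32/453)*φ + (-6592/615627)*φ^2 + ...; c1 = -32/453.
S_2 = c1*φ/(S_1 - 1) = 1 + (-206/1359)*φ + (-4/81)*φ^2 + ...; c2 = -206/1359.
S_3 = c2*φ/(S_2 - 1) = 1 + (-302/927)*φ + (-33220/859329)*φ^2 + ...; c3 = -302/927.
S_4 = c3*φ/(S_3 - 1) = 1 + (-110/927)*φ + (-4/81)*φ^2 + ...; c4 = -110/927.
S_5 = c4*φ/(S_4 - 1) = 1 + (-206/495)*φ + (-2884/245025)*φ^2 + ...; c5 = -206/495.
S_6 = c5*φ/(S_5 - 1) = 1 + (-14/495)*φ + (-4/81)*φ^2 + ...; c6 = -14/495.
S_7 = c6*φ/(S_6 - 1) = 1 + (-110/63)*φ + ...; c7 = -110/63.


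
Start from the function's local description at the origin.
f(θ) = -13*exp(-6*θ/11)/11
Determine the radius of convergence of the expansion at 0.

The radius of convergence is infinite.

The factor exp(-6*θ/11) is entire and contributes no finite singular point.
The polynomial part has no poles.
No finite singular points: the Taylor series at 0 converges everywhere.


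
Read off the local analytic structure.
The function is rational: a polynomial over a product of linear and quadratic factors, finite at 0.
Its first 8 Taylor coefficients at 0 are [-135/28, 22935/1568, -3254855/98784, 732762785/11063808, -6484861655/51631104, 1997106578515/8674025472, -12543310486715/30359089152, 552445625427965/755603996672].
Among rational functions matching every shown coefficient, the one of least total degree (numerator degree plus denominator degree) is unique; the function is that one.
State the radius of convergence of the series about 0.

The radius of convergence is 7/12.

No rational of total degree below 5 reproduces all 8 coefficients; solving the [2/3] Pade equations on them gives f(v) = (5*v**2/27 - 17*v/8 - 9/5)/((v + 7/12)*(v + 4/5)**2), whose expansion matches every shown term.
Denominator factor (v + 4/5)^2: pole of order 2 at -4/5, modulus 4/5.
Denominator factor (v + 7/12): pole of order 1 at -7/12, modulus 7/12.
The radius of convergence is the smallest modulus among the singular points: 7/12.


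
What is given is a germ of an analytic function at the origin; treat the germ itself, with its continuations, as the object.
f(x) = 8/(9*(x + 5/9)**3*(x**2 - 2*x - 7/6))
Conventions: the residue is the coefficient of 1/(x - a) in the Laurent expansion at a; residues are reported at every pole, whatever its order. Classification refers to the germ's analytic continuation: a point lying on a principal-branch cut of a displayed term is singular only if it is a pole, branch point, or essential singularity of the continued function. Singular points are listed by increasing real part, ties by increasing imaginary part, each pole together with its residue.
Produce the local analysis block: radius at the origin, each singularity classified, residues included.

Denominator factor (x**2 - 2*x - 7/6): discriminant 26/3, real irrational roots 1 + (1/6)*sqrt(78) and 1 - (1/6)*sqrt(78); poles of order 1, moduli 1 + (1/6)*sqrt(78) and -1 + (1/6)*sqrt(78).
Denominator factor (x + 5/9)^3: pole of order 3 at -5/9, modulus 5/9.
The radius of convergence is the smallest modulus among the singular points: -1 + (1/6)*sqrt(78).
At the order-3 pole -5/9 set g(x) = (x - (-5/9))^3*f(x) = 8/(9*(x**2 - 2*x - 7/6)).
Order-3 pole: residue = g''(a)/2; g''(-5/9) = 71243712/68921, so the residue is 35621856/68921.
The factor x**2 - 2*x - 7/6 splits as (x - a)(x - a') with a = 1 - (1/6)*sqrt(78), a' = 1 + (1/6)*sqrt(78). At the order-1 pole a set g(x) = (x - a)*f(x) = [8/(9*(x + 5/9)**3)] / (x - a').
Simple pole: residue = g(a) at a = 1 - (1/6)*sqrt(78), which is -17810928/68921 - (26218080/895973)*sqrt(78).
The factor x**2 - 2*x - 7/6 splits as (x - a)(x - a') with a = 1 + (1/6)*sqrt(78), a' = 1 - (1/6)*sqrt(78). At the order-1 pole a set g(x) = (x - a)*f(x) = [8/(9*(x + 5/9)**3)] / (x - a').
Simple pole: residue = g(a) at a = 1 + (1/6)*sqrt(78), which is -17810928/68921 + (26218080/895973)*sqrt(78).
List the singular points by increasing real part (a conjugate pair: the negative imaginary part first).

Radius of convergence at 0: -1 + (1/6)*sqrt(78).
At -5/9: a pole of order 3; residue 35621856/68921.
At 1 - (1/6)*sqrt(78): a pole of order 1; residue -17810928/68921 - (26218080/895973)*sqrt(78).
At 1 + (1/6)*sqrt(78): a pole of order 1; residue -17810928/68921 + (26218080/895973)*sqrt(78).


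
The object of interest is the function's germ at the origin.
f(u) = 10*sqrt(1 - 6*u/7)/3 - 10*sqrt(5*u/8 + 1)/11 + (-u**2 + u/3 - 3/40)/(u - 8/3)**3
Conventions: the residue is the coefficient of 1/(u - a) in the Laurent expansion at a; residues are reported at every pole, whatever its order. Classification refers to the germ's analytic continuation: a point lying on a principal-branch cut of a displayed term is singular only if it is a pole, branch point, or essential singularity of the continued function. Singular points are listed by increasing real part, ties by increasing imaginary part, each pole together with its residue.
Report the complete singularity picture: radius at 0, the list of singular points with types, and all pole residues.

Radius of convergence at 0: 7/6.
At -8/5: an algebraic (square-root) branch point.
At 7/6: an algebraic (square-root) branch point.
At 8/3: a pole of order 3; residue -1.

Denominator factor (u - 8/3)^3: pole of order 3 at 8/3, modulus 8/3.
Branch term (10/3)*sqrt(1 - u/(7/6)): its argument vanishes at u = 7/6, a square-root branch point, modulus 7/6.
Branch term (-10/11)*sqrt(1 - u/(-8/5)): its argument vanishes at u = -8/5, a square-root branch point, modulus 8/5.
The radius of convergence is the smallest modulus among the singular points: 7/6.
The branch terms are analytic at 8/3 and contribute nothing to the residue; only the rational part matters.
At the order-3 pole 8/3 set g(u) = (u - (8/3))^3*(rational part) = -u**2 + u/3 - 3/40.
Order-3 pole: residue = g''(a)/2; g''(8/3) = -2, so the residue is -1.
List the singular points by increasing real part (a conjugate pair: the negative imaginary part first).
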